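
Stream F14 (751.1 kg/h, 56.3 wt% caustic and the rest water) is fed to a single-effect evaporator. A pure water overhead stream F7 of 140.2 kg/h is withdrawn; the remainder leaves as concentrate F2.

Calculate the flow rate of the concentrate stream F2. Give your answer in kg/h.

Concentrate = 751.1 − 140.2 = 610.9 kg/h.

610.9 kg/h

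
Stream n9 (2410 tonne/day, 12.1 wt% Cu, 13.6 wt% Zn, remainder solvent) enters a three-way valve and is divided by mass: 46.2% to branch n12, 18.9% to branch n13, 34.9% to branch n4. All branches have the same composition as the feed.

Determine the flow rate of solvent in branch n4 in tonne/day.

Branch n4 total = 0.349×2410 = 841.09 tonne/day.
solvent in n4 = 0.743×841.09 = 624.93 tonne/day.

624.9 tonne/day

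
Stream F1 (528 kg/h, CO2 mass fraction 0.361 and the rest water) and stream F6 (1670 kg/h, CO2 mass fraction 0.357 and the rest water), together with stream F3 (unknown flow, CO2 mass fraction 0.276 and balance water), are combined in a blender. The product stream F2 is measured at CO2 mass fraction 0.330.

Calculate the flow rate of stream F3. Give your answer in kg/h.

1138 kg/h

Let F3 be the unknown flow. Total out = 2198 + F3.
CO2 balance: 786.8 + 0.276·F3 = 0.330·(2198 + F3)
(0.276 − 0.330)·F3 = 0.330×2198 − 786.8 = -61.458
F3 = -61.458 / -0.054 = 1138.1 kg/h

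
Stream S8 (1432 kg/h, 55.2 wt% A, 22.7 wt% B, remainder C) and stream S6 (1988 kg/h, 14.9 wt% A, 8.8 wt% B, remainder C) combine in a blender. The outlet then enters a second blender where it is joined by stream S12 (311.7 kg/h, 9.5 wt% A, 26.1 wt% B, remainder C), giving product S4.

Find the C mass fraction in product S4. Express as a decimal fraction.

0.545

Overall, product flow = 3731.7 kg/h.
C in = 1432×0.221 + 1988×0.763 + 311.7×0.644 = 2034.1 kg/h.
C fraction in S4 = 0.545.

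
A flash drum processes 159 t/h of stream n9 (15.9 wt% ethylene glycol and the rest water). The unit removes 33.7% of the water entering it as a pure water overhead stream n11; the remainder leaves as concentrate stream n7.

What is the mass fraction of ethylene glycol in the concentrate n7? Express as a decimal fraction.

ethylene glycol is not removed: 159×0.159 = 25.281 t/h of ethylene glycol enters n7.
water entering = 159×0.841 = 133.72 t/h; overhead removed = 0.337×133.72 = 45.063 t/h.
Concentrate = 159 − 45.063 = 113.94 t/h.
Mass fraction = 25.281/113.94 = 0.222.

0.222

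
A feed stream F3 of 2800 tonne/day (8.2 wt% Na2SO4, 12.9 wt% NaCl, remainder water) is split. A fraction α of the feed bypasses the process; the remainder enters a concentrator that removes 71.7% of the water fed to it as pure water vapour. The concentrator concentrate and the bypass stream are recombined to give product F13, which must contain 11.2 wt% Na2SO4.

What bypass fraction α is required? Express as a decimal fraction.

0.527

All 2800×0.082 = 229.6 tonne/day of Na2SO4 reaches F13, so F13 = 229.6/0.112 = 2050 tonne/day and vapour = 750 tonne/day.
The evaporator receives (1−α)·2800 of feed at 0.789 water and removes 0.717 of that water:
0.717×0.789×(1−α)×2800 = 750
(1−α) = 750/1584 = 0.4735;  α = 0.5265.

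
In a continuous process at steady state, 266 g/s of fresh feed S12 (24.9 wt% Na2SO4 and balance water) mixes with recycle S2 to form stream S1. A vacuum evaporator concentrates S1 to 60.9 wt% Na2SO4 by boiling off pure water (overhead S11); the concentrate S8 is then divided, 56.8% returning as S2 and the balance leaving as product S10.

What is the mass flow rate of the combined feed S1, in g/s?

Overall Na2SO4 balance (none leaves overhead): Na2SO4 in fresh feed = Na2SO4 in product, i.e. 266×0.249 = (1−0.568)·S8·0.609.
S8 = 66.234/(0.609×0.432) = 251.76 g/s.
Recycle S2 = 0.568×251.76 = 143 g/s.
Combined feed S1 = 266 + 143 = 409 g/s.

409 g/s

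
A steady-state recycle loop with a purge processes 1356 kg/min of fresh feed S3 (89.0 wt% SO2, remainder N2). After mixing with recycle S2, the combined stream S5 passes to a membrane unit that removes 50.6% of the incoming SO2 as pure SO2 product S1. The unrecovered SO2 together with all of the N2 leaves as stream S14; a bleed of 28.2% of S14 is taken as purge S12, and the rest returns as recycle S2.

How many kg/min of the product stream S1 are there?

946.3 kg/min

SO2 in S5: m_A = 1356×0.890 + (1−0.282)·(1−0.506)·m_A, so m_A = 1206.8/0.6453 = 1870.2 kg/min.
Product S1 = 0.506×1870.2 = 946.31 kg/min.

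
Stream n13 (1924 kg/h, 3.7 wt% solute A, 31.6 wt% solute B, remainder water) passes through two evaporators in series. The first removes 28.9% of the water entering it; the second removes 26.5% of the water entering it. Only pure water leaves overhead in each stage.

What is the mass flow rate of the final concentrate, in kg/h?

1330 kg/h

water in feed = 1924×0.647 = 1244.8 kg/h.
After stage 1: water left = (1−0.289)×1244.8 = 885.07; stream total = 1564.2 kg/h.
After stage 2: water left = (1−0.265)×885.07 = 650.53; final concentrate = 1329.7 kg/h.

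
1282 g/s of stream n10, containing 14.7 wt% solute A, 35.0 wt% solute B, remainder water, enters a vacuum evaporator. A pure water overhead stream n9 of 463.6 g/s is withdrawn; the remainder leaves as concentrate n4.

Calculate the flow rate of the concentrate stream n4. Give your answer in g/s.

Concentrate = 1282 − 463.6 = 818.4 g/s.

818.4 g/s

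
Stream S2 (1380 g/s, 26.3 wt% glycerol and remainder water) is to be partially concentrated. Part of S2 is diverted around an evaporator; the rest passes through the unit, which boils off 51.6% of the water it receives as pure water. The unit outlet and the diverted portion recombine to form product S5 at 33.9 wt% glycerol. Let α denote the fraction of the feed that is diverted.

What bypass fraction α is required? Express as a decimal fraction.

0.410

All 1380×0.263 = 362.94 g/s of glycerol reaches S5, so S5 = 362.94/0.339 = 1070.6 g/s and vapour = 309.38 g/s.
The evaporator receives (1−α)·1380 of feed at 0.737 water and removes 0.516 of that water:
0.516×0.737×(1−α)×1380 = 309.38
(1−α) = 309.38/524.8 = 0.5895;  α = 0.4105.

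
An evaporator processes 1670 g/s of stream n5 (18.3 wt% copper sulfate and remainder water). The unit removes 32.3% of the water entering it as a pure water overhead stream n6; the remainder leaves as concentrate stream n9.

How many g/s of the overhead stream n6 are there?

440.7 g/s

water entering = 1670×0.817 = 1364.4 g/s; overhead removed = 0.323×1364.4 = 440.7 g/s.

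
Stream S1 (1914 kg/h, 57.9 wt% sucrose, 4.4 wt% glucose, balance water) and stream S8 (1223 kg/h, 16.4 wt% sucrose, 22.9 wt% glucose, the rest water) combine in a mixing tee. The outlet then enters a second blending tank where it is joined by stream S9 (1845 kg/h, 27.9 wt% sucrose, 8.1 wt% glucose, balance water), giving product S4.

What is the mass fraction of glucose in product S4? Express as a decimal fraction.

Overall, product flow = 4982 kg/h.
glucose in = 1914×0.044 + 1223×0.229 + 1845×0.081 = 513.73 kg/h.
glucose fraction in S4 = 0.103.

0.103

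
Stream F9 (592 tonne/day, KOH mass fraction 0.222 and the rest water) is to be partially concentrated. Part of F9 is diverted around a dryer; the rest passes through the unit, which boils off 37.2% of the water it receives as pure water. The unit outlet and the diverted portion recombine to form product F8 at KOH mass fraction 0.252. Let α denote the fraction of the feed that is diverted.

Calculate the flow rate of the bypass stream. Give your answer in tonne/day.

348.5 tonne/day

All 592×0.222 = 131.42 tonne/day of KOH reaches F8, so F8 = 131.42/0.252 = 521.52 tonne/day and vapour = 70.476 tonne/day.
The evaporator receives (1−α)·592 of feed at 0.778 water and removes 0.372 of that water:
0.372×0.778×(1−α)×592 = 70.476
(1−α) = 70.476/171.33 = 0.4113;  α = 0.5887.
Bypass flow = 0.5887×592 = 348.49 tonne/day.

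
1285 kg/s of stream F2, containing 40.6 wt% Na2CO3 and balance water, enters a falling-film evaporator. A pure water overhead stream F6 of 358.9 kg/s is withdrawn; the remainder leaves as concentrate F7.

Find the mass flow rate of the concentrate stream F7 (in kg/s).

926.1 kg/s

Concentrate = 1285 − 358.9 = 926.1 kg/s.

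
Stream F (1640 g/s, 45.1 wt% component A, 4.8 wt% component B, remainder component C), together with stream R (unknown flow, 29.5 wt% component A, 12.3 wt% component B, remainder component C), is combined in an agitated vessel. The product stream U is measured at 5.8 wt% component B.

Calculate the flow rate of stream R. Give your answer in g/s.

252.3 g/s

Let R be the unknown flow. Total out = 1640 + R.
component B balance: 78.72 + 0.123·R = 0.058·(1640 + R)
(0.123 − 0.058)·R = 0.058×1640 − 78.72 = 16.4
R = 16.4 / 0.065 = 252.31 g/s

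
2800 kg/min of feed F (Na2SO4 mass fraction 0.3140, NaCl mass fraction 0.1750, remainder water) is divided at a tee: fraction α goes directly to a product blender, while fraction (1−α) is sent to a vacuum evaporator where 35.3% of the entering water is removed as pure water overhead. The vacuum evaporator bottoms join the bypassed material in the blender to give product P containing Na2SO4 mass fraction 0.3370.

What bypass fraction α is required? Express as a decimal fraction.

All 2800×0.314 = 879.2 kg/min of Na2SO4 reaches P, so P = 879.2/0.337 = 2608.9 kg/min and vapour = 191.1 kg/min.
The evaporator receives (1−α)·2800 of feed at 0.511 water and removes 0.353 of that water:
0.353×0.511×(1−α)×2800 = 191.1
(1−α) = 191.1/505.07 = 0.3784;  α = 0.6216.

0.622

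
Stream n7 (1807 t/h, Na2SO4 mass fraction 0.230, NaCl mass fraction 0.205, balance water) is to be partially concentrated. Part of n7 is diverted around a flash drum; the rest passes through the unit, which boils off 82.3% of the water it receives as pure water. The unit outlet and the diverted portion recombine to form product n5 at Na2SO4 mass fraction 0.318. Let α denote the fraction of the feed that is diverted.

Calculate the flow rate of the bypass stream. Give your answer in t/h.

All 1807×0.230 = 415.61 t/h of Na2SO4 reaches n5, so n5 = 415.61/0.318 = 1306.9 t/h and vapour = 500.05 t/h.
The evaporator receives (1−α)·1807 of feed at 0.565 water and removes 0.823 of that water:
0.823×0.565×(1−α)×1807 = 500.05
(1−α) = 500.05/840.25 = 0.5951;  α = 0.4049.
Bypass flow = 0.4049×1807 = 731.61 t/h.

731.6 t/h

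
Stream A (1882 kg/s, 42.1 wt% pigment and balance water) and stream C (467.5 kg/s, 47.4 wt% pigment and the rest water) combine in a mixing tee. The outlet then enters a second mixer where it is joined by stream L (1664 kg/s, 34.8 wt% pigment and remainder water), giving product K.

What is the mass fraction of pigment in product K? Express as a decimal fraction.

0.397

Overall, product flow = 4013.5 kg/s.
pigment in = 1882×0.421 + 467.5×0.474 + 1664×0.348 = 1593 kg/s.
pigment fraction in K = 0.397.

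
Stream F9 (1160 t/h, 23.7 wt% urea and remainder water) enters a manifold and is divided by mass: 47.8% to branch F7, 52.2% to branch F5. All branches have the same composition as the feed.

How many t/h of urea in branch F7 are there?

Branch F7 total = 0.478×1160 = 554.48 t/h.
urea in F7 = 0.237×554.48 = 131.41 t/h.

131.4 t/h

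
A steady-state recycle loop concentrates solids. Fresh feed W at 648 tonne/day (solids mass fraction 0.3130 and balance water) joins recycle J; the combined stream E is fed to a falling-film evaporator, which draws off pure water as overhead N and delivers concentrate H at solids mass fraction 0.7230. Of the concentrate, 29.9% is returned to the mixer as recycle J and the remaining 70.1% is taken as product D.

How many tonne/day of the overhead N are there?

367.5 tonne/day

Overall solids balance (none leaves overhead): solids in fresh feed = solids in product, i.e. 648×0.313 = (1−0.299)·H·0.723.
H = 202.82/(0.723×0.701) = 400.19 tonne/day.
Recycle J = 0.299×400.19 = 119.66 tonne/day.
Combined feed E = 648 + 119.66 = 767.66 tonne/day.
Overhead N = E − H = 767.66 − 400.19 = 367.47 tonne/day.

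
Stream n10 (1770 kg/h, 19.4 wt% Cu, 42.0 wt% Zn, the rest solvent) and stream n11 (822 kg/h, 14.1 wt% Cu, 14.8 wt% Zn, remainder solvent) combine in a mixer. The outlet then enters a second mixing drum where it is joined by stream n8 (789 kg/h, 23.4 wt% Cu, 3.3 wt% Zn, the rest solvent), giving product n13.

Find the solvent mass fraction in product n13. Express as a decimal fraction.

Overall, product flow = 3381 kg/h.
solvent in = 1770×0.386 + 822×0.711 + 789×0.733 = 1846 kg/h.
solvent fraction in n13 = 0.546.

0.546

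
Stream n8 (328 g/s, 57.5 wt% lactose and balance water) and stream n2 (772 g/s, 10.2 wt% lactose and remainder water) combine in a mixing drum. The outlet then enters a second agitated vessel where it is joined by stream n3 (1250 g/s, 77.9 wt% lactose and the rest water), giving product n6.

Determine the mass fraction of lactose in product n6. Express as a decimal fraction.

Overall, product flow = 2350 g/s.
lactose in = 328×0.575 + 772×0.102 + 1250×0.779 = 1241.1 g/s.
lactose fraction in n6 = 0.528.

0.528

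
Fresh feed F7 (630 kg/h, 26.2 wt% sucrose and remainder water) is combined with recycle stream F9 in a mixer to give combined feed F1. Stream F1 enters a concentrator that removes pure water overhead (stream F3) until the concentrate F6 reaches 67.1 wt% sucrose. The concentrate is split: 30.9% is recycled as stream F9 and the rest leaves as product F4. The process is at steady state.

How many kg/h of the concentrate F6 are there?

356 kg/h

Overall sucrose balance (none leaves overhead): sucrose in fresh feed = sucrose in product, i.e. 630×0.262 = (1−0.309)·F6·0.671.
F6 = 165.06/(0.671×0.691) = 355.99 kg/h.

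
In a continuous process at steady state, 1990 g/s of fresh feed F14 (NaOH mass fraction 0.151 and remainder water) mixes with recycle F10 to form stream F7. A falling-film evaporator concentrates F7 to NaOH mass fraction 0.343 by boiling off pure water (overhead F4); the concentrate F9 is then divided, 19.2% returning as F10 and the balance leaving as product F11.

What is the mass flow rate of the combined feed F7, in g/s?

2198 g/s

Overall NaOH balance (none leaves overhead): NaOH in fresh feed = NaOH in product, i.e. 1990×0.151 = (1−0.192)·F9·0.343.
F9 = 300.49/(0.343×0.808) = 1084.2 g/s.
Recycle F10 = 0.192×1084.2 = 208.17 g/s.
Combined feed F7 = 1990 + 208.17 = 2198.2 g/s.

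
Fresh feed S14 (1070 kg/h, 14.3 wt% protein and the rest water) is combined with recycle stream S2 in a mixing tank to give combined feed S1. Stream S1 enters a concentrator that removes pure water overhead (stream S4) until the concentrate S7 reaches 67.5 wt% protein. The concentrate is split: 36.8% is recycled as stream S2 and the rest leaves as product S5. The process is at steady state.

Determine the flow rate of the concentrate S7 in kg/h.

358.7 kg/h

Overall protein balance (none leaves overhead): protein in fresh feed = protein in product, i.e. 1070×0.143 = (1−0.368)·S7·0.675.
S7 = 153.01/(0.675×0.632) = 358.67 kg/h.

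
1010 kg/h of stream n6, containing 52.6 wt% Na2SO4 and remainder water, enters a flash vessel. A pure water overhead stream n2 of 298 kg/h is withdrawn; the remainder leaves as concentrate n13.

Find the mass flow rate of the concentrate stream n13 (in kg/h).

712 kg/h

Concentrate = 1010 − 298 = 712 kg/h.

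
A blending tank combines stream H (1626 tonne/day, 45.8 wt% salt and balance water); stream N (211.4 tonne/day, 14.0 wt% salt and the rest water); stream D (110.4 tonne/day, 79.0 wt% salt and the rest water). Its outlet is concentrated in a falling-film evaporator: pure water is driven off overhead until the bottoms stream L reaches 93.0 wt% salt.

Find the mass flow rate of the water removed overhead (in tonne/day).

1021 tonne/day

salt entering = 1626×0.458 + 211.4×0.140 + 110.4×0.790 = 861.52 tonne/day.
All salt reports to L, so L = 861.52/0.930 = 926.37 tonne/day.
Total feed = 1947.8 tonne/day; overhead = 1947.8 − 926.37 = 1021.4 tonne/day.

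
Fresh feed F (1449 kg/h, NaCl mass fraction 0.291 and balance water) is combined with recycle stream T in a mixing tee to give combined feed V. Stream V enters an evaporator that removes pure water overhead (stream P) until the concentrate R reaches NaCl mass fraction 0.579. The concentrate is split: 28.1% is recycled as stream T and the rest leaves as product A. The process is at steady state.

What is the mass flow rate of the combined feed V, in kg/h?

1734 kg/h

Overall NaCl balance (none leaves overhead): NaCl in fresh feed = NaCl in product, i.e. 1449×0.291 = (1−0.281)·R·0.579.
R = 421.66/(0.579×0.719) = 1012.9 kg/h.
Recycle T = 0.281×1012.9 = 284.62 kg/h.
Combined feed V = 1449 + 284.62 = 1733.6 kg/h.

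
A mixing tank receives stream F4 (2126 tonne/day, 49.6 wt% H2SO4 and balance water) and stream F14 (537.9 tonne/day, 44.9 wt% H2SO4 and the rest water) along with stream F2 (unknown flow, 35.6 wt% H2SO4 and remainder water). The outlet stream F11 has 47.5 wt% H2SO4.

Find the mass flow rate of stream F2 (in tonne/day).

257.7 tonne/day

Let F2 be the unknown flow. Total out = 2663.9 + F2.
H2SO4 balance: 1296 + 0.356·F2 = 0.475·(2663.9 + F2)
(0.356 − 0.475)·F2 = 0.475×2663.9 − 1296 = -30.661
F2 = -30.661 / -0.119 = 257.65 tonne/day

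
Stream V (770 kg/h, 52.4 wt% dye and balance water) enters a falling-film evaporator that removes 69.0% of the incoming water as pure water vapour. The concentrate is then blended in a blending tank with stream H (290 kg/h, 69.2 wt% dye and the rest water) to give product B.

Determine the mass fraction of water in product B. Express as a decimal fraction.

Vapour removed = 0.690×0.476×770 = 252.9 kg/h; concentrate = 517.1 kg/h.
water reaching the mixer = 113.62 (from concentrate) + 290×0.308 = 202.94 kg/h.
Product flow = 517.1 + 290 = 807.1 kg/h; water fraction = 0.2514.

0.2514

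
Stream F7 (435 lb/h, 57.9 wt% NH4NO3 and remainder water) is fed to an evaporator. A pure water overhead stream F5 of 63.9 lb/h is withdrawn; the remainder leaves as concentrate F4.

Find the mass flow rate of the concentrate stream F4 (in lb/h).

Concentrate = 435 − 63.9 = 371.1 lb/h.

371.1 lb/h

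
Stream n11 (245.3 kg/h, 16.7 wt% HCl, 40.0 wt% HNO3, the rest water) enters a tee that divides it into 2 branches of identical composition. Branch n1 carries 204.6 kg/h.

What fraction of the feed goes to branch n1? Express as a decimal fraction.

0.834

Fraction to n1 = 204.6/245.3 = 0.8341.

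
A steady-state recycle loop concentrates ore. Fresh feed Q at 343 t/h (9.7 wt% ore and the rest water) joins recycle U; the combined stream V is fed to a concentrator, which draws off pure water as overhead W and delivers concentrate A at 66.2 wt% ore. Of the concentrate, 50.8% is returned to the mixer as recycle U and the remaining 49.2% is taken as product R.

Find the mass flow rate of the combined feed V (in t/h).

Overall ore balance (none leaves overhead): ore in fresh feed = ore in product, i.e. 343×0.097 = (1−0.508)·A·0.662.
A = 33.271/(0.662×0.492) = 102.15 t/h.
Recycle U = 0.508×102.15 = 51.893 t/h.
Combined feed V = 343 + 51.893 = 394.89 t/h.

394.9 t/h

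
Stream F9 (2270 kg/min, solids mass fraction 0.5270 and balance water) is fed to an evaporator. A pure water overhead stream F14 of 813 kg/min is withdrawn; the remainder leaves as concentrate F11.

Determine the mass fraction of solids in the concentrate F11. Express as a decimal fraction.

0.8211

solids is not removed: 2270×0.527 = 1196.3 kg/min of solids enters F11.
Concentrate = 2270 − 813 = 1457 kg/min.
Mass fraction = 1196.3/1457 = 0.8211.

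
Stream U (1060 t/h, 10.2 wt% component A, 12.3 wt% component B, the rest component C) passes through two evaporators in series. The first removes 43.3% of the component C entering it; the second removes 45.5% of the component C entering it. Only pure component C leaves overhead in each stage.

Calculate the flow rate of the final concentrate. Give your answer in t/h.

492.4 t/h

component C in feed = 1060×0.775 = 821.5 t/h.
After stage 1: component C left = (1−0.433)×821.5 = 465.79; stream total = 704.29 t/h.
After stage 2: component C left = (1−0.455)×465.79 = 253.86; final concentrate = 492.36 t/h.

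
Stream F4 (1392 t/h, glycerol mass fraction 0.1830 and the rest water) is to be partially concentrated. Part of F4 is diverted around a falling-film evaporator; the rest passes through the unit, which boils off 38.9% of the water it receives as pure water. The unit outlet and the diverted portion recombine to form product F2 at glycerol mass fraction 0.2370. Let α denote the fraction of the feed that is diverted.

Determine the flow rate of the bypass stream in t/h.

394 t/h

All 1392×0.183 = 254.74 t/h of glycerol reaches F2, so F2 = 254.74/0.237 = 1074.8 t/h and vapour = 317.16 t/h.
The evaporator receives (1−α)·1392 of feed at 0.817 water and removes 0.389 of that water:
0.389×0.817×(1−α)×1392 = 317.16
(1−α) = 317.16/442.4 = 0.7169;  α = 0.2831.
Bypass flow = 0.2831×1392 = 394.04 t/h.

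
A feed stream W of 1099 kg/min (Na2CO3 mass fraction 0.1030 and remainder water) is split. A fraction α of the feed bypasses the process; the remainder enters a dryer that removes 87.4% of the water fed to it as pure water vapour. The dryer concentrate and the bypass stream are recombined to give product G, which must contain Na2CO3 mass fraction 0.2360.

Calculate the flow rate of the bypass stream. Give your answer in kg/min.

All 1099×0.103 = 113.2 kg/min of Na2CO3 reaches G, so G = 113.2/0.236 = 479.65 kg/min and vapour = 619.35 kg/min.
The evaporator receives (1−α)·1099 of feed at 0.897 water and removes 0.874 of that water:
0.874×0.897×(1−α)×1099 = 619.35
(1−α) = 619.35/861.59 = 0.7188;  α = 0.2812.
Bypass flow = 0.2812×1099 = 308.99 kg/min.

309 kg/min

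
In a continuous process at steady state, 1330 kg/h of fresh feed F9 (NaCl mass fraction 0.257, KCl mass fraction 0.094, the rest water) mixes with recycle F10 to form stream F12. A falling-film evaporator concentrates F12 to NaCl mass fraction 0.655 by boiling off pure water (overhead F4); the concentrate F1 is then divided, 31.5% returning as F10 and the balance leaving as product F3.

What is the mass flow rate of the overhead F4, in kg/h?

808.2 kg/h

Overall NaCl balance (none leaves overhead): NaCl in fresh feed = NaCl in product, i.e. 1330×0.257 = (1−0.315)·F1·0.655.
F1 = 341.81/(0.655×0.685) = 761.82 kg/h.
Recycle F10 = 0.315×761.82 = 239.97 kg/h.
Combined feed F12 = 1330 + 239.97 = 1570 kg/h.
Overhead F4 = F12 − F1 = 1570 − 761.82 = 808.15 kg/h.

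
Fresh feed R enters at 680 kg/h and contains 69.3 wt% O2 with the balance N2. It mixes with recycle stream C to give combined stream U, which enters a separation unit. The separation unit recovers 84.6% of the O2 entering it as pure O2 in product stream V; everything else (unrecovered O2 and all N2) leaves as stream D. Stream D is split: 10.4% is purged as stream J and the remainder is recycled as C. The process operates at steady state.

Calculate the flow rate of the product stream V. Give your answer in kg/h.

462.5 kg/h

O2 in U: m_A = 680×0.693 + (1−0.104)·(1−0.846)·m_A, so m_A = 471.24/0.8620 = 546.67 kg/h.
Product V = 0.846×546.67 = 462.48 kg/h.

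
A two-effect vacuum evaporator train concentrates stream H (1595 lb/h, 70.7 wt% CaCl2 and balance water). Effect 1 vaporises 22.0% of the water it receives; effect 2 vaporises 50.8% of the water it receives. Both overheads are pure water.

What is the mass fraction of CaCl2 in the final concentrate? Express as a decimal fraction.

0.8628

water in feed = 1595×0.293 = 467.33 lb/h.
After stage 1: water left = (1−0.220)×467.33 = 364.52; stream total = 1492.2 lb/h.
After stage 2: water left = (1−0.508)×364.52 = 179.34; final concentrate = 1307 lb/h.
CaCl2 fraction = 1127.7/1307 = 0.8628.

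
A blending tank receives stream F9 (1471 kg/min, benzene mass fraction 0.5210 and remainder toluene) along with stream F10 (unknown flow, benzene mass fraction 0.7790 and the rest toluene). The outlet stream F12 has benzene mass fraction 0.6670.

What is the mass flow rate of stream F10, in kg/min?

Let F10 be the unknown flow. Total out = 1471 + F10.
benzene balance: 766.39 + 0.779·F10 = 0.667·(1471 + F10)
(0.779 − 0.667)·F10 = 0.667×1471 − 766.39 = 214.77
F10 = 214.77 / 0.112 = 1917.6 kg/min

1918 kg/min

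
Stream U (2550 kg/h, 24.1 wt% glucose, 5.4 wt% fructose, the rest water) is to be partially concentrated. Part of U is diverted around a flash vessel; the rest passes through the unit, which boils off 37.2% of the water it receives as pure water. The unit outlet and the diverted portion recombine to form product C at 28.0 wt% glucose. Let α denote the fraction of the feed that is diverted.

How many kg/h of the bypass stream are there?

All 2550×0.241 = 614.55 kg/h of glucose reaches C, so C = 614.55/0.280 = 2194.8 kg/h and vapour = 355.18 kg/h.
The evaporator receives (1−α)·2550 of feed at 0.705 water and removes 0.372 of that water:
0.372×0.705×(1−α)×2550 = 355.18
(1−α) = 355.18/668.76 = 0.5311;  α = 0.4689.
Bypass flow = 0.4689×2550 = 1195.7 kg/h.

1196 kg/h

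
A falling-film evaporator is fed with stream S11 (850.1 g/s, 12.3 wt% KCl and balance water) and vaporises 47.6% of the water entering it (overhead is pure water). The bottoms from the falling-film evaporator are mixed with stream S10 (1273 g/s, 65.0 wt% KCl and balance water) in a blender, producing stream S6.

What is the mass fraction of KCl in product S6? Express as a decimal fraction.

0.5271

Vapour removed = 0.476×0.877×850.1 = 354.88 g/s; concentrate = 495.22 g/s.
KCl reaching the mixer = 104.56 (from concentrate) + 1273×0.650 = 932.01 g/s.
Product flow = 495.22 + 1273 = 1768.2 g/s; KCl fraction = 0.5271.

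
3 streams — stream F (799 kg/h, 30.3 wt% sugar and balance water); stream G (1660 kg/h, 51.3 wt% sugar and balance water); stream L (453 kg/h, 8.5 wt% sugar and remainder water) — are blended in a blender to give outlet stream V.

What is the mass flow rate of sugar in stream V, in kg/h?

1132 kg/h

sugar out = sugar in = 799×0.303 + 1660×0.513 + 453×0.085 = 1132.2 kg/h.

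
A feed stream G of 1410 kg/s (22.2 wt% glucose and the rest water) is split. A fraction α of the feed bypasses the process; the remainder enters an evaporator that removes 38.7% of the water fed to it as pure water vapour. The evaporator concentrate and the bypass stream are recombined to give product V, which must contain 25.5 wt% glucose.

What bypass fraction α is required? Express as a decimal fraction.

0.570

All 1410×0.222 = 313.02 kg/s of glucose reaches V, so V = 313.02/0.255 = 1227.5 kg/s and vapour = 182.47 kg/s.
The evaporator receives (1−α)·1410 of feed at 0.778 water and removes 0.387 of that water:
0.387×0.778×(1−α)×1410 = 182.47
(1−α) = 182.47/424.53 = 0.4298;  α = 0.5702.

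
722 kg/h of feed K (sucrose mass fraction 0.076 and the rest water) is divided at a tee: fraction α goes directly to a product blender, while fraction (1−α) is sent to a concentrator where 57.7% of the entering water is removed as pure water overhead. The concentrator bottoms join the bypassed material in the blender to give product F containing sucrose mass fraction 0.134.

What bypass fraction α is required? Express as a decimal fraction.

0.188

All 722×0.076 = 54.872 kg/h of sucrose reaches F, so F = 54.872/0.134 = 409.49 kg/h and vapour = 312.51 kg/h.
The evaporator receives (1−α)·722 of feed at 0.924 water and removes 0.577 of that water:
0.577×0.924×(1−α)×722 = 312.51
(1−α) = 312.51/384.93 = 0.8118;  α = 0.1882.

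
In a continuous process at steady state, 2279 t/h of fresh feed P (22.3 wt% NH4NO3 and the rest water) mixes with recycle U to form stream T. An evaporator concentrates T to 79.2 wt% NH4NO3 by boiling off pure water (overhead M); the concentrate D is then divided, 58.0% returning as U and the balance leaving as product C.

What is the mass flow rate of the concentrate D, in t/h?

Overall NH4NO3 balance (none leaves overhead): NH4NO3 in fresh feed = NH4NO3 in product, i.e. 2279×0.223 = (1−0.580)·D·0.792.
D = 508.22/(0.792×0.420) = 1527.8 t/h.

1528 t/h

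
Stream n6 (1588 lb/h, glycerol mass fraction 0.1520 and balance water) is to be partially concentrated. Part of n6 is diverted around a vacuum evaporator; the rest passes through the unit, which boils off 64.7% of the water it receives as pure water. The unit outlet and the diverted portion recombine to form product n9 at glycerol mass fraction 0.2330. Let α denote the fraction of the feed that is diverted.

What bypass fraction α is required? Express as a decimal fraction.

0.366

All 1588×0.152 = 241.38 lb/h of glycerol reaches n9, so n9 = 241.38/0.233 = 1035.9 lb/h and vapour = 552.05 lb/h.
The evaporator receives (1−α)·1588 of feed at 0.848 water and removes 0.647 of that water:
0.647×0.848×(1−α)×1588 = 552.05
(1−α) = 552.05/871.27 = 0.6336;  α = 0.3664.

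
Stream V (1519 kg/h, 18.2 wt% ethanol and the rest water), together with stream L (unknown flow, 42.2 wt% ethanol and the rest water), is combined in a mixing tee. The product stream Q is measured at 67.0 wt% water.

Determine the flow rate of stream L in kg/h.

Let L be the unknown flow. Total out = 1519 + L.
water balance: 1242.5 + 0.578·L = 0.670·(1519 + L)
(0.578 − 0.670)·L = 0.670×1519 − 1242.5 = -224.81
L = -224.81 / -0.092 = 2443.6 kg/h

2444 kg/h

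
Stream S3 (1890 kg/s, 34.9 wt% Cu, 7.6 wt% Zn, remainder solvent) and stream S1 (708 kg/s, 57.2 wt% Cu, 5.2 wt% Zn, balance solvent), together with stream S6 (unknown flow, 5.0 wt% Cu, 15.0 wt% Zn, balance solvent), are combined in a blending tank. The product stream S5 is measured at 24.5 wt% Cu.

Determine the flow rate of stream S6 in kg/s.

Let S6 be the unknown flow. Total out = 2598 + S6.
Cu balance: 1064.6 + 0.050·S6 = 0.245·(2598 + S6)
(0.050 − 0.245)·S6 = 0.245×2598 − 1064.6 = -428.08
S6 = -428.08 / -0.195 = 2195.3 kg/s

2195 kg/s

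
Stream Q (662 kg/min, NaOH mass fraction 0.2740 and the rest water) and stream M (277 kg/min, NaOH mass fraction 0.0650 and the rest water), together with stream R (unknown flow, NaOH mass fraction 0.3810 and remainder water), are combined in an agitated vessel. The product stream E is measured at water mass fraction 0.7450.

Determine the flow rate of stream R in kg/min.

317.9 kg/min

Let R be the unknown flow. Total out = 939 + R.
water balance: 739.61 + 0.619·R = 0.745·(939 + R)
(0.619 − 0.745)·R = 0.745×939 − 739.61 = -40.052
R = -40.052 / -0.126 = 317.87 kg/min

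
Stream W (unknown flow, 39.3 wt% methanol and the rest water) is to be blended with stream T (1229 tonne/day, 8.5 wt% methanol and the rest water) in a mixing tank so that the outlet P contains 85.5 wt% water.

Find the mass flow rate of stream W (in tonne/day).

Let W be the unknown flow. Total out = 1229 + W.
water balance: 1124.5 + 0.607·W = 0.855·(1229 + W)
(0.607 − 0.855)·W = 0.855×1229 − 1124.5 = -73.74
W = -73.74 / -0.248 = 297.34 tonne/day

297.3 tonne/day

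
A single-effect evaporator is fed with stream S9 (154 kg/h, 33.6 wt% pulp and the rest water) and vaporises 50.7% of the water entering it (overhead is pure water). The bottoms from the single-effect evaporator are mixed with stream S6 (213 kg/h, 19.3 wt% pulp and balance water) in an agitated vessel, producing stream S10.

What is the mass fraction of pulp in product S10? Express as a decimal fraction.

0.295

Vapour removed = 0.507×0.664×154 = 51.844 kg/h; concentrate = 102.16 kg/h.
pulp reaching the mixer = 51.744 (from concentrate) + 213×0.193 = 92.853 kg/h.
Product flow = 102.16 + 213 = 315.16 kg/h; pulp fraction = 0.295.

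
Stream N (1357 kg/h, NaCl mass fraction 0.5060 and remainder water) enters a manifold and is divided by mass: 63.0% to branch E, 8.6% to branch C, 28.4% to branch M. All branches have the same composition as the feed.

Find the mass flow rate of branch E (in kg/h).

854.9 kg/h

Branch E flow = 0.630×1357 = 854.91 kg/h.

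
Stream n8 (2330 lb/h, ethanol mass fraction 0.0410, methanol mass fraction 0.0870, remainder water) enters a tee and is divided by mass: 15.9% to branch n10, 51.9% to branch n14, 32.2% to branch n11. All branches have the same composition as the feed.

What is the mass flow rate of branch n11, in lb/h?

Branch n11 flow = 0.322×2330 = 750.26 lb/h.

750.3 lb/h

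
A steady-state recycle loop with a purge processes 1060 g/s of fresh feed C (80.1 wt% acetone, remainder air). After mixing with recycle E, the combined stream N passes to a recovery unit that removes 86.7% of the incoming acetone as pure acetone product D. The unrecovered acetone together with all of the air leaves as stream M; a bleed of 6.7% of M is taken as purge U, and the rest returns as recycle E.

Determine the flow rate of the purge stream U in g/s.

219.6 g/s

air enters only via C and leaves only via the purge: 1060×0.199 = 0.067×(air in M), and the recovery unit passes all air, so air in N = air in M = 3148.4 g/s.
acetone in N: m_A = 1060×0.801 + (1−0.067)·(1−0.867)·m_A, so m_A = 849.06/0.8759 = 969.35 g/s.
M = (1−0.867)×969.35 + 3148.4 = 3277.3 g/s.
Purge U = 0.067×3277.3 = 219.58 g/s.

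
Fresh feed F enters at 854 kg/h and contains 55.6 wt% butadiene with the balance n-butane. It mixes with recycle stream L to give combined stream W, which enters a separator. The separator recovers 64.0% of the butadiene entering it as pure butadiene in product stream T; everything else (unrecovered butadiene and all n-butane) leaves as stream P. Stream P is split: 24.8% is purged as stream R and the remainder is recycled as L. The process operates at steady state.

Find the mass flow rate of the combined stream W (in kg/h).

2180 kg/h

n-butane enters only via F and leaves only via the purge: 854×0.444 = 0.248×(n-butane in P), and the separator passes all n-butane, so n-butane in W = n-butane in P = 1528.9 kg/h.
butadiene in W: m_A = 854×0.556 + (1−0.248)·(1−0.640)·m_A, so m_A = 474.82/0.7293 = 651.09 kg/h.
W = 651.09 + 1528.9 = 2180 kg/h.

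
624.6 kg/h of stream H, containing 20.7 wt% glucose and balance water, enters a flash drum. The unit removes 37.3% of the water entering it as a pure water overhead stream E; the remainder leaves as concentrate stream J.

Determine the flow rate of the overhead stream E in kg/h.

water entering = 624.6×0.793 = 495.31 kg/h; overhead removed = 0.373×495.31 = 184.75 kg/h.

184.7 kg/h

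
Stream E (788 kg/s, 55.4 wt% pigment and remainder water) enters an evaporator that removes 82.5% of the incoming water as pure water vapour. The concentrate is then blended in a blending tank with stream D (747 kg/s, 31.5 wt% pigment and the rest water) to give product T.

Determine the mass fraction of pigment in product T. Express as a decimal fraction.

0.5396

Vapour removed = 0.825×0.446×788 = 289.94 kg/s; concentrate = 498.06 kg/s.
pigment reaching the mixer = 436.55 (from concentrate) + 747×0.315 = 671.86 kg/s.
Product flow = 498.06 + 747 = 1245.1 kg/s; pigment fraction = 0.5396.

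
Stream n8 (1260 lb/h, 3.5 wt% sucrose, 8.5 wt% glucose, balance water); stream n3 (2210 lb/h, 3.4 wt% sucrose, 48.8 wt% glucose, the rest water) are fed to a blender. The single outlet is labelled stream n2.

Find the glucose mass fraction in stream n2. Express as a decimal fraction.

Total flow out = 1260 + 2210 = 3470 lb/h.
glucose in = 1260×0.085 + 2210×0.488 = 1185.6 lb/h.
glucose mass fraction in n2 = 1185.6/3470 = 0.342.

0.342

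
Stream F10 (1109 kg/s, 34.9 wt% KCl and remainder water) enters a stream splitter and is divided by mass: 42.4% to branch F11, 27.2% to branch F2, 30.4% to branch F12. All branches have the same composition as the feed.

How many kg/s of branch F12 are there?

337.1 kg/s

Branch F12 flow = 0.304×1109 = 337.14 kg/s.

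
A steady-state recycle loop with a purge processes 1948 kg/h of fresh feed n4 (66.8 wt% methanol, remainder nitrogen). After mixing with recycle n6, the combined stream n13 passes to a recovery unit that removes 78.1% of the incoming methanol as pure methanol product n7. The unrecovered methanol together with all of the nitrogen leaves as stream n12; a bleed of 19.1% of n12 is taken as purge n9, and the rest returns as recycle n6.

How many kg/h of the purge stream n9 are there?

712.9 kg/h

nitrogen enters only via n4 and leaves only via the purge: 1948×0.332 = 0.191×(nitrogen in n12), and the recovery unit passes all nitrogen, so nitrogen in n13 = nitrogen in n12 = 3386.1 kg/h.
methanol in n13: m_A = 1948×0.668 + (1−0.191)·(1−0.781)·m_A, so m_A = 1301.3/0.8228 = 1581.5 kg/h.
n12 = (1−0.781)×1581.5 + 3386.1 = 3732.4 kg/h.
Purge n9 = 0.191×3732.4 = 712.89 kg/h.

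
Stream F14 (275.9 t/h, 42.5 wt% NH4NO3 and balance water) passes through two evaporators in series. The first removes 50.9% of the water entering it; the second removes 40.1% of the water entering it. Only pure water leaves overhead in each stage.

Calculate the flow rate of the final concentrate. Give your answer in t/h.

163.9 t/h

water in feed = 275.9×0.575 = 158.64 t/h.
After stage 1: water left = (1−0.509)×158.64 = 77.893; stream total = 195.15 t/h.
After stage 2: water left = (1−0.401)×77.893 = 46.658; final concentrate = 163.92 t/h.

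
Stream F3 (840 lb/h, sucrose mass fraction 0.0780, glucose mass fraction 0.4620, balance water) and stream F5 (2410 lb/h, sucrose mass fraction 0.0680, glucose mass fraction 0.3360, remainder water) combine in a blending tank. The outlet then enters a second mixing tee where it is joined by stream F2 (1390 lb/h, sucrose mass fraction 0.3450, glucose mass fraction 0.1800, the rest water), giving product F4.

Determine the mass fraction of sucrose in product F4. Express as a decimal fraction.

0.1528

Overall, product flow = 4640 lb/h.
sucrose in = 840×0.078 + 2410×0.068 + 1390×0.345 = 708.95 lb/h.
sucrose fraction in F4 = 0.1528.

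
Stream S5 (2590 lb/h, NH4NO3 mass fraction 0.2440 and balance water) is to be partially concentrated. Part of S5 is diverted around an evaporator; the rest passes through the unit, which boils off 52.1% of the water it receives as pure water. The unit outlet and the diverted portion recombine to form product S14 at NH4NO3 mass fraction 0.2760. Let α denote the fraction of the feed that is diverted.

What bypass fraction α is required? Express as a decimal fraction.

0.706

All 2590×0.244 = 631.96 lb/h of NH4NO3 reaches S14, so S14 = 631.96/0.276 = 2289.7 lb/h and vapour = 300.29 lb/h.
The evaporator receives (1−α)·2590 of feed at 0.756 water and removes 0.521 of that water:
0.521×0.756×(1−α)×2590 = 300.29
(1−α) = 300.29/1020.1 = 0.2944;  α = 0.7056.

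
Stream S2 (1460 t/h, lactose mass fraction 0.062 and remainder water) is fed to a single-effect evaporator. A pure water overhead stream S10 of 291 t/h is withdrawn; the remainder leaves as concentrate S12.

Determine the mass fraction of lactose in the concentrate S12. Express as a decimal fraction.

lactose is not removed: 1460×0.062 = 90.52 t/h of lactose enters S12.
Concentrate = 1460 − 291 = 1169 t/h.
Mass fraction = 90.52/1169 = 0.077.

0.077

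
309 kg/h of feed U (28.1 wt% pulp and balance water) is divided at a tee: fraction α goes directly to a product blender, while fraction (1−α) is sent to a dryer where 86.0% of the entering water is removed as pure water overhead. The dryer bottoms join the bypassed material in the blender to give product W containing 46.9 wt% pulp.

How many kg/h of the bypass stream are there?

108.7 kg/h

All 309×0.281 = 86.829 kg/h of pulp reaches W, so W = 86.829/0.469 = 185.14 kg/h and vapour = 123.86 kg/h.
The evaporator receives (1−α)·309 of feed at 0.719 water and removes 0.860 of that water:
0.860×0.719×(1−α)×309 = 123.86
(1−α) = 123.86/191.07 = 0.6483;  α = 0.3517.
Bypass flow = 0.3517×309 = 108.68 kg/h.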